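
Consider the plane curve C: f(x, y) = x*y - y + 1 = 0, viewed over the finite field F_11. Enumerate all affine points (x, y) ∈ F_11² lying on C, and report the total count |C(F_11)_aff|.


Affine F_11-points: {(0, 1), (2, 10), (3, 5), (4, 7), (5, 8), (6, 2), (7, 9), (8, 3), (9, 4), (10, 6)}; count = 10.

For each of the 121 pairs (x, y) ∈ F_11², evaluate f(x, y) mod 11. Record the zeros.
  x = 0: [0↦1, 1↦0, 2↦10, 3↦9, 4↦8, 5↦7, 6↦6, 7↦5, 8↦4, 9↦3, 10↦2]  zeros at y ∈ {1}
  x = 1: [0↦1, 1↦1, 2↦1, 3↦1, 4↦1, 5↦1, 6↦1, 7↦1, 8↦1, 9↦1, 10↦1]  zeros at y ∈ ∅
  x = 2: [0↦1, 1↦2, 2↦3, 3↦4, 4↦5, 5↦6, 6↦7, 7↦8, 8↦9, 9↦10, 10↦0]  zeros at y ∈ {10}
  x = 3: [0↦1, 1↦3, 2↦5, 3↦7, 4↦9, 5↦0, 6↦2, 7↦4, 8↦6, 9↦8, 10↦10]  zeros at y ∈ {5}
  x = 4: [0↦1, 1↦4, 2↦7, 3↦10, 4↦2, 5↦5, 6↦8, 7↦0, 8↦3, 9↦6, 10↦9]  zeros at y ∈ {7}
  x = 5: [0↦1, 1↦5, 2↦9, 3↦2, 4↦6, 5↦10, 6↦3, 7↦7, 8↦0, 9↦4, 10↦8]  zeros at y ∈ {8}
  x = 6: [0↦1, 1↦6, 2↦0, 3↦5, 4↦10, 5↦4, 6↦9, 7↦3, 8↦8, 9↦2, 10↦7]  zeros at y ∈ {2}
  x = 7: [0↦1, 1↦7, 2↦2, 3↦8, 4↦3, 5↦9, 6↦4, 7↦10, 8↦5, 9↦0, 10↦6]  zeros at y ∈ {9}
  x = 8: [0↦1, 1↦8, 2↦4, 3↦0, 4↦7, 5↦3, 6↦10, 7↦6, 8↦2, 9↦9, 10↦5]  zeros at y ∈ {3}
  x = 9: [0↦1, 1↦9, 2↦6, 3↦3, 4↦0, 5↦8, 6↦5, 7↦2, 8↦10, 9↦7, 10↦4]  zeros at y ∈ {4}
  x = 10: [0↦1, 1↦10, 2↦8, 3↦6, 4↦4, 5↦2, 6↦0, 7↦9, 8↦7, 9↦5, 10↦3]  zeros at y ∈ {6}
Collecting zeros: affine points = {(0, 1), (2, 10), (3, 5), (4, 7), (5, 8), (6, 2), (7, 9), (8, 3), (9, 4), (10, 6)}.
Total count |C(F_11)_aff| = 10.


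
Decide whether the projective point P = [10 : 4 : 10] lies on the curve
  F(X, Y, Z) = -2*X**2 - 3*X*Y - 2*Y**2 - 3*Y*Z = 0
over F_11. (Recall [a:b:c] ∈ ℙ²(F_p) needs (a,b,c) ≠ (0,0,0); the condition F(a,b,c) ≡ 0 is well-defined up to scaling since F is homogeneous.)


F(10,4,10) ≡ 1 (mod 11); P is NOT on the curve.

Evaluate F(10, 4, 10) term-by-term (mod 11).
  -2*X**2 ↦ -2·100·1·1 = -200
  -3*X*Y ↦ -3·10·4·1 = -120
  -2*Y**2 ↦ -2·1·16·1 = -32
  -3*Y*Z ↦ -3·1·4·10 = -120
Sum: F(10, 4, 10) = (-200) + (-120) + (-32) + (-120) = -472.
Reducing mod 11: -472 ≡ 1 (mod 11).
Since F(a, b, c) ≡ 1 ≠ 0 (mod 11), P does NOT lie on the curve.


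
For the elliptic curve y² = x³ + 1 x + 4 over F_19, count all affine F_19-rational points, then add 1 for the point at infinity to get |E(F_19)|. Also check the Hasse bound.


Affine points = {(0, 2), (0, 17), (1, 5), (1, 14), (5, 1), (5, 18), (6, 6), (6, 13), (8, 7), (8, 12), (9, 1), (9, 18), (10, 8), (10, 11), (11, 4), (11, 15), (14, 8), (14, 11)}; affine count = 18; |E(F_19)| = 19.

Discriminant check: Δ ∝ 4a³ + 27b² = 4·1³ + 27·4² = 4·1 + 27·16 ≡ 18 (mod 19). Nonzero ⇒ E is nonsingular.
For each x ∈ F_19, compute rhs = x³ + 1·x + 4 mod 19, then count y ∈ F_19 with y² ≡ rhs.
  x = 0: rhs = 4, matching y values: 2, 17 (2 points).
  x = 1: rhs = 6, matching y values: 5, 14 (2 points).
  x = 2: rhs = 14, matching y values: none (0 points).
  x = 3: rhs = 15, matching y values: none (0 points).
  x = 4: rhs = 15, matching y values: none (0 points).
  x = 5: rhs = 1, matching y values: 1, 18 (2 points).
  x = 6: rhs = 17, matching y values: 6, 13 (2 points).
  x = 7: rhs = 12, matching y values: none (0 points).
  x = 8: rhs = 11, matching y values: 7, 12 (2 points).
  x = 9: rhs = 1, matching y values: 1, 18 (2 points).
  x = 10: rhs = 7, matching y values: 8, 11 (2 points).
  x = 11: rhs = 16, matching y values: 4, 15 (2 points).
  x = 12: rhs = 15, matching y values: none (0 points).
  x = 13: rhs = 10, matching y values: none (0 points).
  x = 14: rhs = 7, matching y values: 8, 11 (2 points).
  x = 15: rhs = 12, matching y values: none (0 points).
  x = 16: rhs = 12, matching y values: none (0 points).
  x = 17: rhs = 13, matching y values: none (0 points).
  x = 18: rhs = 2, matching y values: none (0 points).
Total affine count: 18.
Full point count |E(F_19)| = 18 + 1 = 19.
Hasse bound: |19 − (19+1)| = |-1| = 1 ≤ 2√19 ≈ 8.7178 ✓.


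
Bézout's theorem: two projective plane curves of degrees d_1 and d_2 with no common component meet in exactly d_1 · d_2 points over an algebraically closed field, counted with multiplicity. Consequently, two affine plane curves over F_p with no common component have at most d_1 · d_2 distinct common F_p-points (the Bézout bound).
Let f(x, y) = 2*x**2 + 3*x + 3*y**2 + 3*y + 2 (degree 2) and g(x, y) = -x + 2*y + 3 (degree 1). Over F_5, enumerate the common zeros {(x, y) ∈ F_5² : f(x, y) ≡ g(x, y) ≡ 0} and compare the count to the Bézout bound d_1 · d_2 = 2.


Common zeros: ∅; count = 0; Bézout bound = 2.

deg(f) = 2, deg(g) = 1, so Bézout bound = 2.
Scan x ∈ F_5. For each x, list the y ∈ F_5 with f(x, y) ≡ 0 and those with g(x, y) ≡ 0 (mod 5); the common zeros in that column are the intersection.
  x = 0: f ≡ 0 at y ∈ {2}; g ≡ 0 at y ∈ {1}; common: ∅.
  x = 1: f ≡ 0 at y ∈ {2}; g ≡ 0 at y ∈ {4}; common: ∅.
  x = 2: f ≡ 0 at y ∈ ∅; g ≡ 0 at y ∈ {2}; common: ∅.
  x = 3: f ≡ 0 at y ∈ {1, 3}; g ≡ 0 at y ∈ {0}; common: ∅.
  x = 4: f ≡ 0 at y ∈ ∅; g ≡ 0 at y ∈ {3}; common: ∅.
Collecting: common zeros = ∅, so the count is 0.
Comparison with the Bézout bound: 0 ≤ 2 = deg(f)·deg(g), as expected for curves with no common component (the affine F_5-count falls short of the bound because intersections may lie at infinity, over extension fields, or carry multiplicity).


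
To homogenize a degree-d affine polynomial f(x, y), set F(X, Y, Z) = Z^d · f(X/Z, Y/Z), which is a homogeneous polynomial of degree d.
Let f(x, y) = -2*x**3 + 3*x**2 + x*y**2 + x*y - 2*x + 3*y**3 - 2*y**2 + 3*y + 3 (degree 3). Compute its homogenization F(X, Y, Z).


F(X, Y, Z) = -2*X**3 + 3*X**2*Z + X*Y**2 + X*Y*Z - 2*X*Z**2 + 3*Y**3 - 2*Y**2*Z + 3*Y*Z**2 + 3*Z**3

deg(f) = 3.
Substitute x = X/Z, y = Y/Z into f, then multiply by Z^3.
  monomial -2·x^3·y^0 ↦ -2·X^3·Y^0·Z^0.
  monomial 3·x^2·y^0 ↦ 3·X^2·Y^0·Z^1.
  monomial 1·x^1·y^2 ↦ 1·X^1·Y^2·Z^0.
  monomial 1·x^1·y^1 ↦ 1·X^1·Y^1·Z^1.
  monomial -2·x^1·y^0 ↦ -2·X^1·Y^0·Z^2.
  monomial 3·x^0·y^3 ↦ 3·X^0·Y^3·Z^0.
  monomial -2·x^0·y^2 ↦ -2·X^0·Y^2·Z^1.
  monomial 3·x^0·y^1 ↦ 3·X^0·Y^1·Z^2.
  monomial 3·x^0·y^0 ↦ 3·X^0·Y^0·Z^3.
Collecting: F(X, Y, Z) = -2*X**3 + 3*X**2*Z + X*Y**2 + X*Y*Z - 2*X*Z**2 + 3*Y**3 - 2*Y**2*Z + 3*Y*Z**2 + 3*Z**3.


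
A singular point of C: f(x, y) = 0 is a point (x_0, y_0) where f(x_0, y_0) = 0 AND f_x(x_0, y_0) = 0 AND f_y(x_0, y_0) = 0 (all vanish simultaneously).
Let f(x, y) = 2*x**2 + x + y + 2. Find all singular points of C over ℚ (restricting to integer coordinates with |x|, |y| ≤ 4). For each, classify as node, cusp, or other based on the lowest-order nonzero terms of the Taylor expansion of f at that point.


No singular points in the scanned grid; C is smooth there.

Compute partial derivatives:
  f_x = 4*x + 1.
  f_y = 1.
f_y = 1 is a nonzero constant, so f_y never vanishes: no point (x, y) can satisfy f = f_x = f_y = 0. In particular no (x, y) ∈ {−4, ..., 4}² is singular; the curve is smooth.


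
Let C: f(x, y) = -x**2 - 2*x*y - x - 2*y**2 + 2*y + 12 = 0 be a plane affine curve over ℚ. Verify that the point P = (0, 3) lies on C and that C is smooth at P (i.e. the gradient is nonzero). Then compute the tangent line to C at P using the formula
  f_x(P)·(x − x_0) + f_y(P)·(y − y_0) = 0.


Tangent line at P: -7*x - 10*y + 30 = 0.

Step 1: f(0, 3) = 0, so P lies on C.
Step 2: partial derivatives
  f_x(x, y) = -2*x - 2*y - 1, f_y(x, y) = -2*x - 4*y + 2.
  f_x(P) = -7, f_y(P) = -10 (gradient nonzero, so P is smooth).
Step 3: tangent line at P: -7·(x − 0) + -10·(y − 3) = 0.
Expanding: -7*x - 10*y + 30 = 0.


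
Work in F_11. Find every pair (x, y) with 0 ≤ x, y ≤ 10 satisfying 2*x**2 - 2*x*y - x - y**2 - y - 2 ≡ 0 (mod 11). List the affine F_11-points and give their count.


Affine F_11-points: {(0, 4), (0, 6), (1, 2), (1, 6), (4, 5), (4, 8), (7, 2), (7, 5), (10, 4), (10, 8)}; count = 10.

For each of the 121 pairs (x, y) ∈ F_11², evaluate f(x, y) mod 11. Record the zeros.
  x = 0: [0↦9, 1↦7, 2↦3, 3↦8, 4↦0, 5↦1, 6↦0, 7↦8, 8↦3, 9↦7, 10↦9]  zeros at y ∈ {4, 6}
  x = 1: [0↦10, 1↦6, 2↦0, 3↦3, 4↦4, 5↦3, 6↦0, 7↦6, 8↦10, 9↦1, 10↦1]  zeros at y ∈ {2, 6}
  x = 2: [0↦4, 1↦9, 2↦1, 3↦2, 4↦1, 5↦9, 6↦4, 7↦8, 8↦10, 9↦10, 10↦8]  zeros at y ∈ ∅
  x = 3: [0↦2, 1↦5, 2↦6, 3↦5, 4↦2, 5↦8, 6↦1, 7↦3, 8↦3, 9↦1, 10↦8]  zeros at y ∈ ∅
  x = 4: [0↦4, 1↦5, 2↦4, 3↦1, 4↦7, 5↦0, 6↦2, 7↦2, 8↦0, 9↦7, 10↦1]  zeros at y ∈ {5, 8}
  x = 5: [0↦10, 1↦9, 2↦6, 3↦1, 4↦5, 5↦7, 6↦7, 7↦5, 8↦1, 9↦6, 10↦9]  zeros at y ∈ ∅
  x = 6: [0↦9, 1↦6, 2↦1, 3↦5, 4↦7, 5↦7, 6↦5, 7↦1, 8↦6, 9↦9, 10↦10]  zeros at y ∈ ∅
  x = 7: [0↦1, 1↦7, 2↦0, 3↦2, 4↦2, 5↦0, 6↦7, 7↦1, 8↦4, 9↦5, 10↦4]  zeros at y ∈ {2, 5}
  x = 8: [0↦8, 1↦1, 2↦3, 3↦3, 4↦1, 5↦8, 6↦2, 7↦5, 8↦6, 9↦5, 10↦2]  zeros at y ∈ ∅
  x = 9: [0↦8, 1↦10, 2↦10, 3↦8, 4↦4, 5↦9, 6↦1, 7↦2, 8↦1, 9↦9, 10↦4]  zeros at y ∈ ∅
  x = 10: [0↦1, 1↦1, 2↦10, 3↦6, 4↦0, 5↦3, 6↦4, 7↦3, 8↦0, 9↦6, 10↦10]  zeros at y ∈ {4, 8}
Collecting zeros: affine points = {(0, 4), (0, 6), (1, 2), (1, 6), (4, 5), (4, 8), (7, 2), (7, 5), (10, 4), (10, 8)}.
Total count |C(F_11)_aff| = 10.


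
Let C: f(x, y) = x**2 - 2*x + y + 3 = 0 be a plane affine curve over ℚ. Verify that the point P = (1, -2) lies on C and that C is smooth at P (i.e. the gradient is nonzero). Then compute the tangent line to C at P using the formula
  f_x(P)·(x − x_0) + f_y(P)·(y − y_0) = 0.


Tangent line at P: y + 2 = 0.

Step 1: f(1, -2) = 0, so P lies on C.
Step 2: partial derivatives
  f_x(x, y) = 2*x - 2, f_y(x, y) = 1.
  f_x(P) = 0, f_y(P) = 1 (gradient nonzero, so P is smooth).
Step 3: tangent line at P: 0·(x − 1) + 1·(y − -2) = 0.
Expanding: y + 2 = 0.


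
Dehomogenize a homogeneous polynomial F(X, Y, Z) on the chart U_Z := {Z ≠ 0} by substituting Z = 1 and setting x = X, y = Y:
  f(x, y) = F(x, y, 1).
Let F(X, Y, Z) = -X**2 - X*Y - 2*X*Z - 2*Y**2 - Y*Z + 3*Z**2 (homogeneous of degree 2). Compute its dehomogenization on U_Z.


f(x, y) = -x**2 - x*y - 2*x - 2*y**2 - y + 3

On U_Z we set Z = 1. Each monomial c·X^i·Y^j·Z^k in F becomes c·x^i·y^j·1^k = c·x^i·y^j.
Substituting Z = 1: F(X, Y, 1) = -x**2 - x*y - 2*x - 2*y**2 - y + 3.
Note: deg(f) ≤ deg(F) = 2; strict inequality happens when F is divisible by Z (lost terms).


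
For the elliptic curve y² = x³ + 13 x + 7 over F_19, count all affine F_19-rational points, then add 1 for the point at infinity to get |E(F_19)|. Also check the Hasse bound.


Affine points = {(0, 8), (0, 11), (3, 4), (3, 15), (4, 3), (4, 16), (5, 8), (5, 11), (6, 4), (6, 15), (7, 2), (7, 17), (9, 6), (9, 13), (10, 4), (10, 15), (13, 6), (13, 13), (14, 8), (14, 11), (15, 9), (15, 10), (16, 6), (16, 13), (17, 7), (17, 12)}; affine count = 26; |E(F_19)| = 27.

Discriminant check: Δ ∝ 4a³ + 27b² = 4·13³ + 27·7² = 4·2197 + 27·49 ≡ 3 (mod 19). Nonzero ⇒ E is nonsingular.
For each x ∈ F_19, compute rhs = x³ + 13·x + 7 mod 19, then count y ∈ F_19 with y² ≡ rhs.
  x = 0: rhs = 7, matching y values: 8, 11 (2 points).
  x = 1: rhs = 2, matching y values: none (0 points).
  x = 2: rhs = 3, matching y values: none (0 points).
  x = 3: rhs = 16, matching y values: 4, 15 (2 points).
  x = 4: rhs = 9, matching y values: 3, 16 (2 points).
  x = 5: rhs = 7, matching y values: 8, 11 (2 points).
  x = 6: rhs = 16, matching y values: 4, 15 (2 points).
  x = 7: rhs = 4, matching y values: 2, 17 (2 points).
  x = 8: rhs = 15, matching y values: none (0 points).
  x = 9: rhs = 17, matching y values: 6, 13 (2 points).
  x = 10: rhs = 16, matching y values: 4, 15 (2 points).
  x = 11: rhs = 18, matching y values: none (0 points).
  x = 12: rhs = 10, matching y values: none (0 points).
  x = 13: rhs = 17, matching y values: 6, 13 (2 points).
  x = 14: rhs = 7, matching y values: 8, 11 (2 points).
  x = 15: rhs = 5, matching y values: 9, 10 (2 points).
  x = 16: rhs = 17, matching y values: 6, 13 (2 points).
  x = 17: rhs = 11, matching y values: 7, 12 (2 points).
  x = 18: rhs = 12, matching y values: none (0 points).
Total affine count: 26.
Full point count |E(F_19)| = 26 + 1 = 27.
Hasse bound: |27 − (19+1)| = |7| = 7 ≤ 2√19 ≈ 8.7178 ✓.


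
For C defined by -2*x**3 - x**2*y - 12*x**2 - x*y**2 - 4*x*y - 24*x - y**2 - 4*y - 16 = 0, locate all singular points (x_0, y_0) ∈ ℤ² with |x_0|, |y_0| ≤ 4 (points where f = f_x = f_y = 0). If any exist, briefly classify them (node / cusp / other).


Singular points: {(-2, 0)}; classification: cusp.

Compute partial derivatives:
  f_x = -6*x**2 - 2*x*y - 24*x - y**2 - 4*y - 24.
  f_y = -x**2 - 2*x*y - 4*x - 2*y - 4.
Scan x_0 ∈ {−4, ..., 4}. For each x_0, f_y(x_0, y) is a polynomial in y; find its integer roots y ∈ {−4, ..., 4}, then test f_x and f at those candidates.
  x = -4: f_y(-4, y) = 6*y - 4; no integer root y with |y| ≤ 4.
  x = -3: f_y(-3, y) = 4*y - 1; no integer root y with |y| ≤ 4.
  x = -2: f_y(-2, y) = 2*y; vanishes at y ∈ {0}. (-2, 0): f_x = 0, f = 0 — SINGULAR.
  x = -1: f_y(-1, y) = -1; no integer root y with |y| ≤ 4.
  x = 0: f_y(0, y) = -2*y - 4; vanishes at y ∈ {-2}. (0, -2): f_x = -20 ≠ 0.
  x = 1: f_y(1, y) = -4*y - 9; no integer root y with |y| ≤ 4.
  x = 2: f_y(2, y) = -6*y - 16; no integer root y with |y| ≤ 4.
  x = 3: f_y(3, y) = -8*y - 25; no integer root y with |y| ≤ 4.
  x = 4: f_y(4, y) = -10*y - 36; no integer root y with |y| ≤ 4.
Only singular point on the grid: (-2, 0).
Classify: substitute x = -2 + u, y = 0 + v and expand: f = -2*u**3 - u**2*v - u*v**2 + v**2.
No constant or linear terms (consistent with a singular point). Quadratic part: v**2. Cubic part: -2*u**3 - u**2*v - u*v**2.
The quadratic part v**2 is a perfect square, so there is a single (double) tangent line v = 0, i.e. y = 0. Restricting the cubic part to that line (v = 0) leaves -2*u**3 ≠ 0, so f is not divisible by v and the branch is v² ≈ 2*u**3 to lowest order — this is a cusp.
Classification: cusp.


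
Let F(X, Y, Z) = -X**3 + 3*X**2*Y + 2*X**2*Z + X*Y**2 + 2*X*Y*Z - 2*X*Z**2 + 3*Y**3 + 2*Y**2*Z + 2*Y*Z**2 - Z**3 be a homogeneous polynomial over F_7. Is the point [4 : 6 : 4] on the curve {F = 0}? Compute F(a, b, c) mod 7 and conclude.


F(4,6,4) ≡ 0 (mod 7); P is on the curve.

Evaluate F(4, 6, 4) term-by-term (mod 7).
  -X**3 ↦ -1·64·1·1 = -64
  3*X**2*Y ↦ 3·16·6·1 = 288
  2*X**2*Z ↦ 2·16·1·4 = 128
  X*Y**2 ↦ 1·4·36·1 = 144
  2*X*Y*Z ↦ 2·4·6·4 = 192
  -2*X*Z**2 ↦ -2·4·1·16 = -128
  3*Y**3 ↦ 3·1·216·1 = 648
  2*Y**2*Z ↦ 2·1·36·4 = 288
  2*Y*Z**2 ↦ 2·1·6·16 = 192
  -Z**3 ↦ -1·1·1·64 = -64
Sum: F(4, 6, 4) = (-64) + (288) + (128) + (144) + (192) + (-128) + (648) + (288) + (192) + (-64) = 1624.
Reducing mod 7: 1624 ≡ 0 (mod 7).
Since F(a, b, c) ≡ 0 (mod 7), P lies on the curve.


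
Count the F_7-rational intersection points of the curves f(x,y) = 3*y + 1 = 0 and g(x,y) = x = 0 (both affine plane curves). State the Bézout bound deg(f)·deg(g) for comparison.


Common zeros: {(0, 2)}; count = 1; Bézout bound = 1.

deg(f) = 1, deg(g) = 1, so Bézout bound = 1.
Scan x ∈ F_7. For each x, list the y ∈ F_7 with f(x, y) ≡ 0 and those with g(x, y) ≡ 0 (mod 7); the common zeros in that column are the intersection.
  x = 0: f ≡ 0 at y ∈ {2}; g ≡ 0 at y ∈ {0, 1, 2, 3, 4, 5, 6}; common: {2}.
  x = 1: f ≡ 0 at y ∈ {2}; g ≡ 0 at y ∈ ∅; common: ∅.
  x = 2: f ≡ 0 at y ∈ {2}; g ≡ 0 at y ∈ ∅; common: ∅.
  x = 3: f ≡ 0 at y ∈ {2}; g ≡ 0 at y ∈ ∅; common: ∅.
  x = 4: f ≡ 0 at y ∈ {2}; g ≡ 0 at y ∈ ∅; common: ∅.
  x = 5: f ≡ 0 at y ∈ {2}; g ≡ 0 at y ∈ ∅; common: ∅.
  x = 6: f ≡ 0 at y ∈ {2}; g ≡ 0 at y ∈ ∅; common: ∅.
Collecting: common zeros = {(0, 2)}, so the count is 1.
Comparison with the Bézout bound: 1 ≤ 1 = deg(f)·deg(g), as expected for curves with no common component (the bound is attained).


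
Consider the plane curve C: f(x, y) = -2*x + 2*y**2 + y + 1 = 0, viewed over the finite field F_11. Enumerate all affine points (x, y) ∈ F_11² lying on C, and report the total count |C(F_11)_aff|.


Affine F_11-points: {(0, 2), (0, 3), (1, 6), (1, 10), (2, 1), (2, 4), (6, 0), (6, 5), (8, 8), (9, 7), (9, 9)}; count = 11.

For each of the 121 pairs (x, y) ∈ F_11², evaluate f(x, y) mod 11. Record the zeros.
  x = 0: [0↦1, 1↦4, 2↦0, 3↦0, 4↦4, 5↦1, 6↦2, 7↦7, 8↦5, 9↦7, 10↦2]  zeros at y ∈ {2, 3}
  x = 1: [0↦10, 1↦2, 2↦9, 3↦9, 4↦2, 5↦10, 6↦0, 7↦5, 8↦3, 9↦5, 10↦0]  zeros at y ∈ {6, 10}
  x = 2: [0↦8, 1↦0, 2↦7, 3↦7, 4↦0, 5↦8, 6↦9, 7↦3, 8↦1, 9↦3, 10↦9]  zeros at y ∈ {1, 4}
  x = 3: [0↦6, 1↦9, 2↦5, 3↦5, 4↦9, 5↦6, 6↦7, 7↦1, 8↦10, 9↦1, 10↦7]  zeros at y ∈ ∅
  x = 4: [0↦4, 1↦7, 2↦3, 3↦3, 4↦7, 5↦4, 6↦5, 7↦10, 8↦8, 9↦10, 10↦5]  zeros at y ∈ ∅
  x = 5: [0↦2, 1↦5, 2↦1, 3↦1, 4↦5, 5↦2, 6↦3, 7↦8, 8↦6, 9↦8, 10↦3]  zeros at y ∈ ∅
  x = 6: [0↦0, 1↦3, 2↦10, 3↦10, 4↦3, 5↦0, 6↦1, 7↦6, 8↦4, 9↦6, 10↦1]  zeros at y ∈ {0, 5}
  x = 7: [0↦9, 1↦1, 2↦8, 3↦8, 4↦1, 5↦9, 6↦10, 7↦4, 8↦2, 9↦4, 10↦10]  zeros at y ∈ ∅
  x = 8: [0↦7, 1↦10, 2↦6, 3↦6, 4↦10, 5↦7, 6↦8, 7↦2, 8↦0, 9↦2, 10↦8]  zeros at y ∈ {8}
  x = 9: [0↦5, 1↦8, 2↦4, 3↦4, 4↦8, 5↦5, 6↦6, 7↦0, 8↦9, 9↦0, 10↦6]  zeros at y ∈ {7, 9}
  x = 10: [0↦3, 1↦6, 2↦2, 3↦2, 4↦6, 5↦3, 6↦4, 7↦9, 8↦7, 9↦9, 10↦4]  zeros at y ∈ ∅
Collecting zeros: affine points = {(0, 2), (0, 3), (1, 6), (1, 10), (2, 1), (2, 4), (6, 0), (6, 5), (8, 8), (9, 7), (9, 9)}.
Total count |C(F_11)_aff| = 11.


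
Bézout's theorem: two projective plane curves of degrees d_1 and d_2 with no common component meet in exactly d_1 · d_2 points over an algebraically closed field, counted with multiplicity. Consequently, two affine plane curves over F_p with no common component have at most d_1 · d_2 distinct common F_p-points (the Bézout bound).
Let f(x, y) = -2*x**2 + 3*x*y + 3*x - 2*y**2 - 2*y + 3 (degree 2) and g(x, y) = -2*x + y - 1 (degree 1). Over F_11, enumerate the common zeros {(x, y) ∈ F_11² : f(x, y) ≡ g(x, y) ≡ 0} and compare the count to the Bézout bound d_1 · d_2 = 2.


Common zeros: {(1, 3), (3, 7)}; count = 2; Bézout bound = 2.

deg(f) = 2, deg(g) = 1, so Bézout bound = 2.
Scan x ∈ F_11. For each x, list the y ∈ F_11 with f(x, y) ≡ 0 and those with g(x, y) ≡ 0 (mod 11); the common zeros in that column are the intersection.
  x = 0: f ≡ 0 at y ∈ ∅; g ≡ 0 at y ∈ {1}; common: ∅.
  x = 1: f ≡ 0 at y ∈ {3}; g ≡ 0 at y ∈ {3}; common: {3}.
  x = 2: f ≡ 0 at y ∈ ∅; g ≡ 0 at y ∈ {5}; common: ∅.
  x = 3: f ≡ 0 at y ∈ {2, 7}; g ≡ 0 at y ∈ {7}; common: {7}.
  x = 4: f ≡ 0 at y ∈ ∅; g ≡ 0 at y ∈ {9}; common: ∅.
  x = 5: f ≡ 0 at y ∈ {3, 9}; g ≡ 0 at y ∈ {0}; common: ∅.
  x = 6: f ≡ 0 at y ∈ ∅; g ≡ 0 at y ∈ {2}; common: ∅.
  x = 7: f ≡ 0 at y ∈ {2}; g ≡ 0 at y ∈ {4}; common: ∅.
  x = 8: f ≡ 0 at y ∈ ∅; g ≡ 0 at y ∈ {6}; common: ∅.
  x = 9: f ≡ 0 at y ∈ {0, 7}; g ≡ 0 at y ∈ {8}; common: ∅.
  x = 10: f ≡ 0 at y ∈ {5, 9}; g ≡ 0 at y ∈ {10}; common: ∅.
Collecting: common zeros = {(1, 3), (3, 7)}, so the count is 2.
Comparison with the Bézout bound: 2 ≤ 2 = deg(f)·deg(g), as expected for curves with no common component (the bound is attained).


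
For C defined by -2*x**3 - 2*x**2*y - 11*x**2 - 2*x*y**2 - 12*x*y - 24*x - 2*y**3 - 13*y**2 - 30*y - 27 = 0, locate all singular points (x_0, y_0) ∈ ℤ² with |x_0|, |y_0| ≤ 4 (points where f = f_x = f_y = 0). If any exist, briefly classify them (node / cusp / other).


Singular points: {(-1, -2)}; classification: node.

Compute partial derivatives:
  f_x = -6*x**2 - 4*x*y - 22*x - 2*y**2 - 12*y - 24.
  f_y = -2*x**2 - 4*x*y - 12*x - 6*y**2 - 26*y - 30.
Scan x_0 ∈ {−4, ..., 4}. For each x_0, f_y(x_0, y) is a polynomial in y; find its integer roots y ∈ {−4, ..., 4}, then test f_x and f at those candidates.
  x = -4: f_y(-4, y) = -6*y**2 - 10*y - 14; no integer root y with |y| ≤ 4.
  x = -3: f_y(-3, y) = -6*y**2 - 14*y - 12; no integer root y with |y| ≤ 4.
  x = -2: f_y(-2, y) = -6*y**2 - 18*y - 14; no integer root y with |y| ≤ 4.
  x = -1: f_y(-1, y) = -6*y**2 - 22*y - 20; vanishes at y ∈ {-2}. (-1, -2): f_x = 0, f = 0 — SINGULAR.
  x = 0: f_y(0, y) = -6*y**2 - 26*y - 30; no integer root y with |y| ≤ 4.
  x = 1: f_y(1, y) = -6*y**2 - 30*y - 44; no integer root y with |y| ≤ 4.
  x = 2: f_y(2, y) = -6*y**2 - 34*y - 62; no integer root y with |y| ≤ 4.
  x = 3: f_y(3, y) = -6*y**2 - 38*y - 84; no integer root y with |y| ≤ 4.
  x = 4: f_y(4, y) = -6*y**2 - 42*y - 110; no integer root y with |y| ≤ 4.
Only singular point on the grid: (-1, -2).
Classify: substitute x = -1 + u, y = -2 + v and expand: f = -2*u**3 - 2*u**2*v - u**2 - 2*u*v**2 - 2*v**3 + v**2.
No constant or linear terms (consistent with a singular point). Quadratic part: -u**2 + v**2. Cubic part: -2*u**3 - 2*u**2*v - 2*u*v**2 - 2*v**3.
The quadratic part v**2 - u**2 = (v − u)(v + u) splits into two distinct linear factors, so there are two distinct tangent lines y − -2 = ±(x − -1) — this is a node (ordinary double point).
Classification: node.


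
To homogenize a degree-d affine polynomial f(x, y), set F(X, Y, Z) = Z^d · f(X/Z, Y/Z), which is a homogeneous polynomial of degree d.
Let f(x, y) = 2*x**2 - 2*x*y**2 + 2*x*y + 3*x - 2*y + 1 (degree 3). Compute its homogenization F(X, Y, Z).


F(X, Y, Z) = 2*X**2*Z - 2*X*Y**2 + 2*X*Y*Z + 3*X*Z**2 - 2*Y*Z**2 + Z**3

deg(f) = 3.
Substitute x = X/Z, y = Y/Z into f, then multiply by Z^3.
  monomial 2·x^2·y^0 ↦ 2·X^2·Y^0·Z^1.
  monomial -2·x^1·y^2 ↦ -2·X^1·Y^2·Z^0.
  monomial 2·x^1·y^1 ↦ 2·X^1·Y^1·Z^1.
  monomial 3·x^1·y^0 ↦ 3·X^1·Y^0·Z^2.
  monomial -2·x^0·y^1 ↦ -2·X^0·Y^1·Z^2.
  monomial 1·x^0·y^0 ↦ 1·X^0·Y^0·Z^3.
Collecting: F(X, Y, Z) = 2*X**2*Z - 2*X*Y**2 + 2*X*Y*Z + 3*X*Z**2 - 2*Y*Z**2 + Z**3.


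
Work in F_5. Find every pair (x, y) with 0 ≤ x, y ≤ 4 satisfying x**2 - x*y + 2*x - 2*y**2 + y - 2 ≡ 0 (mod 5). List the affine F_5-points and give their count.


Affine F_5-points: {(0, 4), (2, 3), (2, 4), (4, 3)}; count = 4.

For each of the 25 pairs (x, y) ∈ F_5², evaluate f(x, y) mod 5. Record the zeros.
  x = 0: [0↦3, 1↦2, 2↦2, 3↦3, 4↦0]  zeros at y ∈ {4}
  x = 1: [0↦1, 1↦4, 2↦3, 3↦3, 4↦4]  zeros at y ∈ ∅
  x = 2: [0↦1, 1↦3, 2↦1, 3↦0, 4↦0]  zeros at y ∈ {3, 4}
  x = 3: [0↦3, 1↦4, 2↦1, 3↦4, 4↦3]  zeros at y ∈ ∅
  x = 4: [0↦2, 1↦2, 2↦3, 3↦0, 4↦3]  zeros at y ∈ {3}
Collecting zeros: affine points = {(0, 4), (2, 3), (2, 4), (4, 3)}.
Total count |C(F_5)_aff| = 4.


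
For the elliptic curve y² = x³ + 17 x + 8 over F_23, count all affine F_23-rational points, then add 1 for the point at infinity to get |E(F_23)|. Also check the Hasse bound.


Affine points = {(0, 10), (0, 13), (1, 7), (1, 16), (2, 2), (2, 21), (4, 5), (4, 18), (6, 2), (6, 21), (8, 9), (8, 14), (9, 4), (9, 19), (11, 10), (11, 13), (12, 10), (12, 13), (14, 0), (15, 2), (15, 21), (16, 11), (16, 12), (17, 9), (17, 14), (21, 9), (21, 14), (22, 6), (22, 17)}; affine count = 29; |E(F_23)| = 30.

Discriminant check: Δ ∝ 4a³ + 27b² = 4·17³ + 27·8² = 4·4913 + 27·64 ≡ 13 (mod 23). Nonzero ⇒ E is nonsingular.
For each x ∈ F_23, compute rhs = x³ + 17·x + 8 mod 23, then count y ∈ F_23 with y² ≡ rhs.
  x = 0: rhs = 8, matching y values: 10, 13 (2 points).
  x = 1: rhs = 3, matching y values: 7, 16 (2 points).
  x = 2: rhs = 4, matching y values: 2, 21 (2 points).
  x = 3: rhs = 17, matching y values: none (0 points).
  x = 4: rhs = 2, matching y values: 5, 18 (2 points).
  x = 5: rhs = 11, matching y values: none (0 points).
  x = 6: rhs = 4, matching y values: 2, 21 (2 points).
  x = 7: rhs = 10, matching y values: none (0 points).
  x = 8: rhs = 12, matching y values: 9, 14 (2 points).
  x = 9: rhs = 16, matching y values: 4, 19 (2 points).
  x = 10: rhs = 5, matching y values: none (0 points).
  x = 11: rhs = 8, matching y values: 10, 13 (2 points).
  x = 12: rhs = 8, matching y values: 10, 13 (2 points).
  x = 13: rhs = 11, matching y values: none (0 points).
  x = 14: rhs = 0, matching y values: 0 (1 points).
  x = 15: rhs = 4, matching y values: 2, 21 (2 points).
  x = 16: rhs = 6, matching y values: 11, 12 (2 points).
  x = 17: rhs = 12, matching y values: 9, 14 (2 points).
  x = 18: rhs = 5, matching y values: none (0 points).
  x = 19: rhs = 14, matching y values: none (0 points).
  x = 20: rhs = 22, matching y values: none (0 points).
  x = 21: rhs = 12, matching y values: 9, 14 (2 points).
  x = 22: rhs = 13, matching y values: 6, 17 (2 points).
Total affine count: 29.
Full point count |E(F_23)| = 29 + 1 = 30.
Hasse bound: |30 − (23+1)| = |6| = 6 ≤ 2√23 ≈ 9.5917 ✓.


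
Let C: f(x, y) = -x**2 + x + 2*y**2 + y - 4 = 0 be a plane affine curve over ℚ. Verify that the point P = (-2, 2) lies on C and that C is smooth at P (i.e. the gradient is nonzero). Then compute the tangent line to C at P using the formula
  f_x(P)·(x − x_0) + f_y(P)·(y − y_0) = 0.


Tangent line at P: 5*x + 9*y - 8 = 0.

Step 1: f(-2, 2) = 0, so P lies on C.
Step 2: partial derivatives
  f_x(x, y) = 1 - 2*x, f_y(x, y) = 4*y + 1.
  f_x(P) = 5, f_y(P) = 9 (gradient nonzero, so P is smooth).
Step 3: tangent line at P: 5·(x − -2) + 9·(y − 2) = 0.
Expanding: 5*x + 9*y - 8 = 0.


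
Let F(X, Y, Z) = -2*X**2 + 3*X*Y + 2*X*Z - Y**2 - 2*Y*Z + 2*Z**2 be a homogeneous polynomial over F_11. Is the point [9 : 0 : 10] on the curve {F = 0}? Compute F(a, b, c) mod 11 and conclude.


F(9,0,10) ≡ 9 (mod 11); P is NOT on the curve.

Evaluate F(9, 0, 10) term-by-term (mod 11).
  -2*X**2 ↦ -2·81·1·1 = -162
  3*X*Y ↦ 3·9·0·1 = 0
  2*X*Z ↦ 2·9·1·10 = 180
  -Y**2 ↦ -1·1·0·1 = 0
  -2*Y*Z ↦ -2·1·0·10 = 0
  2*Z**2 ↦ 2·1·1·100 = 200
Sum: F(9, 0, 10) = (-162) + (0) + (180) + (0) + (0) + (200) = 218.
Reducing mod 11: 218 ≡ 9 (mod 11).
Since F(a, b, c) ≡ 9 ≠ 0 (mod 11), P does NOT lie on the curve.


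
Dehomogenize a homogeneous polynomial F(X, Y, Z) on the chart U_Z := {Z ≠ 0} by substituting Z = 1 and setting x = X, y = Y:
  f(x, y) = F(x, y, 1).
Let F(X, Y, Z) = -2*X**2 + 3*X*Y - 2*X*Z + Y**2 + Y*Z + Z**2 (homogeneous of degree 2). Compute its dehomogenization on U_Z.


f(x, y) = -2*x**2 + 3*x*y - 2*x + y**2 + y + 1

On U_Z we set Z = 1. Each monomial c·X^i·Y^j·Z^k in F becomes c·x^i·y^j·1^k = c·x^i·y^j.
Substituting Z = 1: F(X, Y, 1) = -2*x**2 + 3*x*y - 2*x + y**2 + y + 1.
Note: deg(f) ≤ deg(F) = 2; strict inequality happens when F is divisible by Z (lost terms).


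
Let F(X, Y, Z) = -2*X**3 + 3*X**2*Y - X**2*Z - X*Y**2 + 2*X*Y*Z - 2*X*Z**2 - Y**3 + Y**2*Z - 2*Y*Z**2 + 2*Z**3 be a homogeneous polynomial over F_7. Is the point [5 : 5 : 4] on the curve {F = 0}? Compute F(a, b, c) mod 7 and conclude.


F(5,5,4) ≡ 2 (mod 7); P is NOT on the curve.

Evaluate F(5, 5, 4) term-by-term (mod 7).
  -2*X**3 ↦ -2·125·1·1 = -250
  3*X**2*Y ↦ 3·25·5·1 = 375
  -X**2*Z ↦ -1·25·1·4 = -100
  -X*Y**2 ↦ -1·5·25·1 = -125
  2*X*Y*Z ↦ 2·5·5·4 = 200
  -2*X*Z**2 ↦ -2·5·1·16 = -160
  -Y**3 ↦ -1·1·125·1 = -125
  Y**2*Z ↦ 1·1·25·4 = 100
  -2*Y*Z**2 ↦ -2·1·5·16 = -160
  2*Z**3 ↦ 2·1·1·64 = 128
Sum: F(5, 5, 4) = (-250) + (375) + (-100) + (-125) + (200) + (-160) + (-125) + (100) + (-160) + (128) = -117.
Reducing mod 7: -117 ≡ 2 (mod 7).
Since F(a, b, c) ≡ 2 ≠ 0 (mod 7), P does NOT lie on the curve.


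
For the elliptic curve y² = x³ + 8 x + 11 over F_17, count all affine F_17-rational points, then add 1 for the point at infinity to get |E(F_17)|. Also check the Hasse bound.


Affine points = {(2, 1), (2, 16), (7, 6), (7, 11), (8, 3), (8, 14), (9, 8), (9, 9), (11, 6), (11, 11), (12, 4), (12, 13), (13, 0), (15, 2), (15, 15), (16, 6), (16, 11)}; affine count = 17; |E(F_17)| = 18.

Discriminant check: Δ ∝ 4a³ + 27b² = 4·8³ + 27·11² = 4·512 + 27·121 ≡ 11 (mod 17). Nonzero ⇒ E is nonsingular.
For each x ∈ F_17, compute rhs = x³ + 8·x + 11 mod 17, then count y ∈ F_17 with y² ≡ rhs.
  x = 0: rhs = 11, matching y values: none (0 points).
  x = 1: rhs = 3, matching y values: none (0 points).
  x = 2: rhs = 1, matching y values: 1, 16 (2 points).
  x = 3: rhs = 11, matching y values: none (0 points).
  x = 4: rhs = 5, matching y values: none (0 points).
  x = 5: rhs = 6, matching y values: none (0 points).
  x = 6: rhs = 3, matching y values: none (0 points).
  x = 7: rhs = 2, matching y values: 6, 11 (2 points).
  x = 8: rhs = 9, matching y values: 3, 14 (2 points).
  x = 9: rhs = 13, matching y values: 8, 9 (2 points).
  x = 10: rhs = 3, matching y values: none (0 points).
  x = 11: rhs = 2, matching y values: 6, 11 (2 points).
  x = 12: rhs = 16, matching y values: 4, 13 (2 points).
  x = 13: rhs = 0, matching y values: 0 (1 points).
  x = 14: rhs = 11, matching y values: none (0 points).
  x = 15: rhs = 4, matching y values: 2, 15 (2 points).
  x = 16: rhs = 2, matching y values: 6, 11 (2 points).
Total affine count: 17.
Full point count |E(F_17)| = 17 + 1 = 18.
Hasse bound: |18 − (17+1)| = |0| = 0 ≤ 2√17 ≈ 8.2462 ✓.


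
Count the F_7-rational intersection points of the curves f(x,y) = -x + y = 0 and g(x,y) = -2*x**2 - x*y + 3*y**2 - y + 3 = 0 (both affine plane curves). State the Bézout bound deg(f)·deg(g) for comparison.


Common zeros: {(3, 3)}; count = 1; Bézout bound = 2.

deg(f) = 1, deg(g) = 2, so Bézout bound = 2.
Scan x ∈ F_7. For each x, list the y ∈ F_7 with f(x, y) ≡ 0 and those with g(x, y) ≡ 0 (mod 7); the common zeros in that column are the intersection.
  x = 0: f ≡ 0 at y ∈ {0}; g ≡ 0 at y ∈ {6}; common: ∅.
  x = 1: f ≡ 0 at y ∈ {1}; g ≡ 0 at y ∈ ∅; common: ∅.
  x = 2: f ≡ 0 at y ∈ {2}; g ≡ 0 at y ∈ ∅; common: ∅.
  x = 3: f ≡ 0 at y ∈ {3}; g ≡ 0 at y ∈ {3}; common: {3}.
  x = 4: f ≡ 0 at y ∈ {4}; g ≡ 0 at y ∈ {5, 6}; common: ∅.
  x = 5: f ≡ 0 at y ∈ {5}; g ≡ 0 at y ∈ ∅; common: ∅.
  x = 6: f ≡ 0 at y ∈ {6}; g ≡ 0 at y ∈ {3, 4}; common: ∅.
Collecting: common zeros = {(3, 3)}, so the count is 1.
Comparison with the Bézout bound: 1 ≤ 2 = deg(f)·deg(g), as expected for curves with no common component (the affine F_7-count falls short of the bound because intersections may lie at infinity, over extension fields, or carry multiplicity).


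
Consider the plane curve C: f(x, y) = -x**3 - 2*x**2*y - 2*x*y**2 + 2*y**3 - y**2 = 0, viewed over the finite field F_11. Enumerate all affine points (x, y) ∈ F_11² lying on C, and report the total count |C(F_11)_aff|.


Affine F_11-points: {(0, 0), (0, 6), (2, 5), (4, 3), (5, 2), (5, 10), (6, 2), (6, 3), (6, 7), (7, 2), (7, 4), (7, 7)}; count = 12.

For each of the 121 pairs (x, y) ∈ F_11², evaluate f(x, y) mod 11. Record the zeros.
  x = 0: [0↦0, 1↦1, 2↦1, 3↦1, 4↦2, 5↦5, 6↦0, 7↦10, 8↦3, 9↦2, 10↦8]  zeros at y ∈ {0, 6}
  x = 1: [0↦10, 1↦7, 2↦10, 3↦9, 4↦5, 5↦10, 6↦3, 7↦7, 8↦1, 9↦8, 10↦7]  zeros at y ∈ ∅
  x = 2: [0↦3, 1↦3, 2↦5, 3↦10, 4↦8, 5↦0, 6↦9, 7↦3, 8↦5, 9↦5, 10↦4]  zeros at y ∈ {5}
  x = 3: [0↦6, 1↦5, 2↦2, 3↦9, 4↦5, 5↦2, 6↦1, 7↦3, 8↦9, 9↦9, 10↦4]  zeros at y ∈ ∅
  x = 4: [0↦2, 1↦7, 2↦6, 3↦0, 4↦1, 5↦10, 6↦6, 7↦1, 8↦7, 9↦3, 10↦1]  zeros at y ∈ {3}
  x = 5: [0↦7, 1↦3, 2↦0, 3↦10, 4↦1, 5↦7, 6↦7, 7↦2, 8↦4, 9↦3, 10↦0]  zeros at y ∈ {2, 10}
  x = 6: [0↦4, 1↦9, 2↦0, 3↦0, 4↦10, 5↦9, 6↦9, 7↦0, 8↦5, 9↦3, 10↦6]  zeros at y ∈ {2, 3, 7}
  x = 7: [0↦9, 1↦8, 2↦0, 3↦8, 4↦0, 5↦10, 6↦6, 7↦0, 8↦4, 9↦8, 10↦2]  zeros at y ∈ {2, 4, 7}
  x = 8: [0↦5, 1↦5, 2↦5, 3↦6, 4↦9, 5↦4, 6↦3, 7↦7, 8↦6, 9↦1, 10↦4]  zeros at y ∈ ∅
  x = 9: [0↦8, 1↦5, 2↦9, 3↦10, 4↦9, 5↦7, 6↦5, 7↦4, 8↦5, 9↦9, 10↦6]  zeros at y ∈ ∅
  x = 10: [0↦1, 1↦2, 2↦6, 3↦3, 4↦5, 5↦2, 6↦6, 7↦7, 8↦6, 9↦4, 10↦2]  zeros at y ∈ ∅
Collecting zeros: affine points = {(0, 0), (0, 6), (2, 5), (4, 3), (5, 2), (5, 10), (6, 2), (6, 3), (6, 7), (7, 2), (7, 4), (7, 7)}.
Total count |C(F_11)_aff| = 12.


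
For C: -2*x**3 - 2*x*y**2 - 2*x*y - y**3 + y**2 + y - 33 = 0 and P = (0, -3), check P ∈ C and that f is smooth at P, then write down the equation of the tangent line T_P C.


Tangent line at P: -12*x - 32*y - 96 = 0.

Step 1: f(0, -3) = 0, so P lies on C.
Step 2: partial derivatives
  f_x(x, y) = -6*x**2 - 2*y**2 - 2*y, f_y(x, y) = -4*x*y - 2*x - 3*y**2 + 2*y + 1.
  f_x(P) = -12, f_y(P) = -32 (gradient nonzero, so P is smooth).
Step 3: tangent line at P: -12·(x − 0) + -32·(y − -3) = 0.
Expanding: -12*x - 32*y - 96 = 0.


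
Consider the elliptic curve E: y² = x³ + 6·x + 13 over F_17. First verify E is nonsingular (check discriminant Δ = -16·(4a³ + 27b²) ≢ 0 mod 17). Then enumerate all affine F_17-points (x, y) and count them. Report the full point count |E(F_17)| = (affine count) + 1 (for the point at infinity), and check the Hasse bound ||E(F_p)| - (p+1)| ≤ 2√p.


Affine points = {(0, 8), (0, 9), (2, 4), (2, 13), (4, 4), (4, 13), (5, 7), (5, 10), (10, 6), (10, 11), (11, 4), (11, 13), (14, 6), (14, 11)}; affine count = 14; |E(F_17)| = 15.

Discriminant check: Δ ∝ 4a³ + 27b² = 4·6³ + 27·13² = 4·216 + 27·169 ≡ 4 (mod 17). Nonzero ⇒ E is nonsingular.
For each x ∈ F_17, compute rhs = x³ + 6·x + 13 mod 17, then count y ∈ F_17 with y² ≡ rhs.
  x = 0: rhs = 13, matching y values: 8, 9 (2 points).
  x = 1: rhs = 3, matching y values: none (0 points).
  x = 2: rhs = 16, matching y values: 4, 13 (2 points).
  x = 3: rhs = 7, matching y values: none (0 points).
  x = 4: rhs = 16, matching y values: 4, 13 (2 points).
  x = 5: rhs = 15, matching y values: 7, 10 (2 points).
  x = 6: rhs = 10, matching y values: none (0 points).
  x = 7: rhs = 7, matching y values: none (0 points).
  x = 8: rhs = 12, matching y values: none (0 points).
  x = 9: rhs = 14, matching y values: none (0 points).
  x = 10: rhs = 2, matching y values: 6, 11 (2 points).
  x = 11: rhs = 16, matching y values: 4, 13 (2 points).
  x = 12: rhs = 11, matching y values: none (0 points).
  x = 13: rhs = 10, matching y values: none (0 points).
  x = 14: rhs = 2, matching y values: 6, 11 (2 points).
  x = 15: rhs = 10, matching y values: none (0 points).
  x = 16: rhs = 6, matching y values: none (0 points).
Total affine count: 14.
Full point count |E(F_17)| = 14 + 1 = 15.
Hasse bound: |15 − (17+1)| = |-3| = 3 ≤ 2√17 ≈ 8.2462 ✓.


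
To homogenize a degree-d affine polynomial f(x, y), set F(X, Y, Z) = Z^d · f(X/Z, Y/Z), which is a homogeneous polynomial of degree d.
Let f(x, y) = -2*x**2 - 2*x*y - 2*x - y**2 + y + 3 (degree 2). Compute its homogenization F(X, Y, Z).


F(X, Y, Z) = -2*X**2 - 2*X*Y - 2*X*Z - Y**2 + Y*Z + 3*Z**2

deg(f) = 2.
Substitute x = X/Z, y = Y/Z into f, then multiply by Z^2.
  monomial -2·x^2·y^0 ↦ -2·X^2·Y^0·Z^0.
  monomial -2·x^1·y^1 ↦ -2·X^1·Y^1·Z^0.
  monomial -2·x^1·y^0 ↦ -2·X^1·Y^0·Z^1.
  monomial -1·x^0·y^2 ↦ -1·X^0·Y^2·Z^0.
  monomial 1·x^0·y^1 ↦ 1·X^0·Y^1·Z^1.
  monomial 3·x^0·y^0 ↦ 3·X^0·Y^0·Z^2.
Collecting: F(X, Y, Z) = -2*X**2 - 2*X*Y - 2*X*Z - Y**2 + Y*Z + 3*Z**2.


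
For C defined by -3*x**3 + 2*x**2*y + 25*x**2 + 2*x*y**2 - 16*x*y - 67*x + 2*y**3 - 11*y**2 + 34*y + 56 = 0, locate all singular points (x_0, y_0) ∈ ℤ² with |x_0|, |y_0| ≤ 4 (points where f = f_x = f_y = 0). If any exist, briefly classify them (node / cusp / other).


Singular points: {(3, 1)}; classification: cusp.

Compute partial derivatives:
  f_x = -9*x**2 + 4*x*y + 50*x + 2*y**2 - 16*y - 67.
  f_y = 2*x**2 + 4*x*y - 16*x + 6*y**2 - 22*y + 34.
Scan x_0 ∈ {−4, ..., 4}. For each x_0, f_y(x_0, y) is a polynomial in y; find its integer roots y ∈ {−4, ..., 4}, then test f_x and f at those candidates.
  x = -4: f_y(-4, y) = 6*y**2 - 38*y + 130; no integer root y with |y| ≤ 4.
  x = -3: f_y(-3, y) = 6*y**2 - 34*y + 100; no integer root y with |y| ≤ 4.
  x = -2: f_y(-2, y) = 6*y**2 - 30*y + 74; no integer root y with |y| ≤ 4.
  x = -1: f_y(-1, y) = 6*y**2 - 26*y + 52; no integer root y with |y| ≤ 4.
  x = 0: f_y(0, y) = 6*y**2 - 22*y + 34; no integer root y with |y| ≤ 4.
  x = 1: f_y(1, y) = 6*y**2 - 18*y + 20; no integer root y with |y| ≤ 4.
  x = 2: f_y(2, y) = 6*y**2 - 14*y + 10; no integer root y with |y| ≤ 4.
  x = 3: f_y(3, y) = 6*y**2 - 10*y + 4; vanishes at y ∈ {1}. (3, 1): f_x = 0, f = 0 — SINGULAR.
  x = 4: f_y(4, y) = 6*y**2 - 6*y + 2; no integer root y with |y| ≤ 4.
Only singular point on the grid: (3, 1).
Classify: substitute x = 3 + u, y = 1 + v and expand: f = -3*u**3 + 2*u**2*v + 2*u*v**2 + 2*v**3 + v**2.
No constant or linear terms (consistent with a singular point). Quadratic part: v**2. Cubic part: -3*u**3 + 2*u**2*v + 2*u*v**2 + 2*v**3.
The quadratic part v**2 is a perfect square, so there is a single (double) tangent line v = 0, i.e. y = 1. Restricting the cubic part to that line (v = 0) leaves -3*u**3 ≠ 0, so f is not divisible by v and the branch is v² ≈ 3*u**3 to lowest order — this is a cusp.
Classification: cusp.


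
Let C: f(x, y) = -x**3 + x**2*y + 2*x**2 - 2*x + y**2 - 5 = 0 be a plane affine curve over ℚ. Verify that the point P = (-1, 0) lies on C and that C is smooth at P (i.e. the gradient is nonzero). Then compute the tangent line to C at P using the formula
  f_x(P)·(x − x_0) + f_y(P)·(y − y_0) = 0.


Tangent line at P: -9*x + y - 9 = 0.

Step 1: f(-1, 0) = 0, so P lies on C.
Step 2: partial derivatives
  f_x(x, y) = -3*x**2 + 2*x*y + 4*x - 2, f_y(x, y) = x**2 + 2*y.
  f_x(P) = -9, f_y(P) = 1 (gradient nonzero, so P is smooth).
Step 3: tangent line at P: -9·(x − -1) + 1·(y − 0) = 0.
Expanding: -9*x + y - 9 = 0.


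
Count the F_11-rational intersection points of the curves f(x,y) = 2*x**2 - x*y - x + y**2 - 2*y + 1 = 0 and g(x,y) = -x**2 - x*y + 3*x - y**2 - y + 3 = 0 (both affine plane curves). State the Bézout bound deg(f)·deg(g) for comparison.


Common zeros: {(6, 2)}; count = 1; Bézout bound = 4.

deg(f) = 2, deg(g) = 2, so Bézout bound = 4.
Scan x ∈ F_11. For each x, list the y ∈ F_11 with f(x, y) ≡ 0 and those with g(x, y) ≡ 0 (mod 11); the common zeros in that column are the intersection.
  x = 0: f ≡ 0 at y ∈ {1}; g ≡ 0 at y ∈ ∅; common: ∅.
  x = 1: f ≡ 0 at y ∈ {1, 2}; g ≡ 0 at y ∈ ∅; common: ∅.
  x = 2: f ≡ 0 at y ∈ ∅; g ≡ 0 at y ∈ ∅; common: ∅.
  x = 3: f ≡ 0 at y ∈ {6, 10}; g ≡ 0 at y ∈ ∅; common: ∅.
  x = 4: f ≡ 0 at y ∈ ∅; g ≡ 0 at y ∈ ∅; common: ∅.
  x = 5: f ≡ 0 at y ∈ ∅; g ≡ 0 at y ∈ ∅; common: ∅.
  x = 6: f ≡ 0 at y ∈ {2, 6}; g ≡ 0 at y ∈ {2}; common: {2}.
  x = 7: f ≡ 0 at y ∈ ∅; g ≡ 0 at y ∈ ∅; common: ∅.
  x = 8: f ≡ 0 at y ∈ {0, 10}; g ≡ 0 at y ∈ ∅; common: ∅.
  x = 9: f ≡ 0 at y ∈ {0}; g ≡ 0 at y ∈ ∅; common: ∅.
  x = 10: f ≡ 0 at y ∈ ∅; g ≡ 0 at y ∈ ∅; common: ∅.
Collecting: common zeros = {(6, 2)}, so the count is 1.
Comparison with the Bézout bound: 1 ≤ 4 = deg(f)·deg(g), as expected for curves with no common component (the affine F_11-count falls short of the bound because intersections may lie at infinity, over extension fields, or carry multiplicity).


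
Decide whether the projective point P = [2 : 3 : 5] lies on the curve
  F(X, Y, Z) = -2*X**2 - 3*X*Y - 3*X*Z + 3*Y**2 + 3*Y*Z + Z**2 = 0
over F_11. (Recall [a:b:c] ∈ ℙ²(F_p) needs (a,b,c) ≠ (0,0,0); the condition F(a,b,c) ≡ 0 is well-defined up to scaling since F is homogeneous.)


F(2,3,5) ≡ 8 (mod 11); P is NOT on the curve.

Evaluate F(2, 3, 5) term-by-term (mod 11).
  -2*X**2 ↦ -2·4·1·1 = -8
  -3*X*Y ↦ -3·2·3·1 = -18
  -3*X*Z ↦ -3·2·1·5 = -30
  3*Y**2 ↦ 3·1·9·1 = 27
  3*Y*Z ↦ 3·1·3·5 = 45
  Z**2 ↦ 1·1·1·25 = 25
Sum: F(2, 3, 5) = (-8) + (-18) + (-30) + (27) + (45) + (25) = 41.
Reducing mod 11: 41 ≡ 8 (mod 11).
Since F(a, b, c) ≡ 8 ≠ 0 (mod 11), P does NOT lie on the curve.
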